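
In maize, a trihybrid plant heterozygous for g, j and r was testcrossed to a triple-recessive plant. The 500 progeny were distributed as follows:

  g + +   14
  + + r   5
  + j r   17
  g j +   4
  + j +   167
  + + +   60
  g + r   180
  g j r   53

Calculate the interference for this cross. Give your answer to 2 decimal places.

0.08

The two most frequent reciprocal classes, + j + and g + r, are the parental types, so the F1 was + j + / g + r.
The two rarest classes, g j + and + + r, are the double crossovers. Comparing them with the parentals, only the g allele has switched, so g is the middle locus and the order is j – g – r.
j–g: (113 + 9)/500 = 0.2440; g–r: (31 + 9)/500 = 0.0800.
Expected DCO frequency = 0.2440 × 0.0800 ≈ 0.01952; observed = 9/500 ≈ 0.01800.
Coefficient of coincidence = 0.01800/0.01952 ≈ 0.92; interference = 1 − 0.92 = 0.08.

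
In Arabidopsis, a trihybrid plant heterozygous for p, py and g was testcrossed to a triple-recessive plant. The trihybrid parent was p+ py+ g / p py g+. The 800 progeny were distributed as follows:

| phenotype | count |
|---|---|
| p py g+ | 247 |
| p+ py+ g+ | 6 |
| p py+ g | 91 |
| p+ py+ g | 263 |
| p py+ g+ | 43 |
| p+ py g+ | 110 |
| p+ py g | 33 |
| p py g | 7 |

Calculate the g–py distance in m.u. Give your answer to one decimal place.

11.1 m.u.

The two rarest classes, p+ py+ g+ and p py g, are the double crossovers. Comparing them with the parentals, only the g allele has switched, so g is the middle locus and the order is py – g – p.
Crossovers in the py–g interval produce the single-crossover classes p+ py g and p py+ g+ (33 + 43 = 76) plus the double crossovers (13).
RF(py–g) = (76 + 13) / 800 = 89/800 = 0.1113 → 11.1 m.u.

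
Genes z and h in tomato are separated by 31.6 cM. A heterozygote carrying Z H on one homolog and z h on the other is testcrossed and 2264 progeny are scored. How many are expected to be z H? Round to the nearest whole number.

358

A map distance of 31.6 cM corresponds to a recombination frequency of 0.316.
The F1 is Z H / z h, so z H is a recombinant gamete class with expected frequency r/2 = 0.316/2 = 0.1580.
Expected number = 0.1580 × 2264 = 357.71 ≈ 358.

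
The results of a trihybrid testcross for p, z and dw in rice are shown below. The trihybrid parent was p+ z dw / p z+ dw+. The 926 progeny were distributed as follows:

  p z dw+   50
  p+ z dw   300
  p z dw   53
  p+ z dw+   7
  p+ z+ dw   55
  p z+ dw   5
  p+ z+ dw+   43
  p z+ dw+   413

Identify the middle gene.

The two rarest classes, p+ z dw+ and p z+ dw, are the double crossovers. Comparing them with the parentals, only the dw allele has switched, so dw is the middle locus and the order is z – dw – p.

dw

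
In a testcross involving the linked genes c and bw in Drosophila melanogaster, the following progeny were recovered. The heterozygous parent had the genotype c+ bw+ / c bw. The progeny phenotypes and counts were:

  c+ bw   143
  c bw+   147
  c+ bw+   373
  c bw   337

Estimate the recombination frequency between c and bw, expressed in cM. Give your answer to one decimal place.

29.0 cM

The recombinant classes are c+ bw and c bw+: 143 + 147 = 290.
Recombination frequency = 290/1000 = 0.2900 ≈ 29.0%, i.e. 29.0 cM.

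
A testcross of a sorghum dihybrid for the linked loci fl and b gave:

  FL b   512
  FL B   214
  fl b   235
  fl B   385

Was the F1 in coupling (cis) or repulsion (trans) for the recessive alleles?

trans

The two most frequent classes are FL b (512) and fl B (385); these are the parental (non-recombinant) types.
So the F1 carried FL b on one chromosome and fl B on the other — the recessive alleles are on opposite chromosomes (trans / repulsion).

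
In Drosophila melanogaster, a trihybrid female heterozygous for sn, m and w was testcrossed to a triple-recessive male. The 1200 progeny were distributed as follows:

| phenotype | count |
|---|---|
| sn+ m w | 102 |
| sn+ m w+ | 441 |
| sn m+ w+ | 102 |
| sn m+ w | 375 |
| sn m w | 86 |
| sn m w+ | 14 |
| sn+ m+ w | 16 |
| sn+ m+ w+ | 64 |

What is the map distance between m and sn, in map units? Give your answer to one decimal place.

15.0 map units

The two most frequent reciprocal classes, sn+ m w+ and sn m+ w, are the parental types, so the F1 was sn+ m w+ / sn m+ w.
The two rarest classes, sn m w+ and sn+ m+ w, are the double crossovers. Comparing them with the parentals, only the sn allele has switched, so sn is the middle locus and the order is w – sn – m.
Crossovers in the sn–m interval produce the single-crossover classes sn+ m+ w+ and sn m w (64 + 86 = 150) plus the double crossovers (30).
RF(sn–m) = (150 + 30) / 1200 = 180/1200 = 0.1500 → 15.0 map units.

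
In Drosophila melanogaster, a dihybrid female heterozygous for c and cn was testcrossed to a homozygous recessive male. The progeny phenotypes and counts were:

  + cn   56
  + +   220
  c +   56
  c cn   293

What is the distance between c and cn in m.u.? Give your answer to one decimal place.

17.9 m.u.

The two most frequent classes, + + (220) and c cn (293), are the parental types, so the F1 was + + / c cn.
The recombinant classes are + cn and c +: 56 + 56 = 112.
Recombination frequency = 112/625 = 0.1792 ≈ 17.9%, i.e. 17.9 m.u.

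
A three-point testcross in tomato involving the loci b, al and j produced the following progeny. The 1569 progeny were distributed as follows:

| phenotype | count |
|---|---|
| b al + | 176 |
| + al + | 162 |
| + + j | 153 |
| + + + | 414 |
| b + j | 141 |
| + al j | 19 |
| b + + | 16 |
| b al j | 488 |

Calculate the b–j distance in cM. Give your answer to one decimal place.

The two most frequent reciprocal classes, b al j and + + +, are the parental types, so the F1 was b al j / + + +.
The two rarest classes, + al j and b + +, are the double crossovers. Comparing them with the parentals, only the b allele has switched, so b is the middle locus and the order is al – b – j.
Crossovers in the b–j interval produce the single-crossover classes b al + and + + j (176 + 153 = 329) plus the double crossovers (35).
RF(b–j) = (329 + 35) / 1569 = 364/1569 = 0.2320 → 23.2 cM.

23.2 cM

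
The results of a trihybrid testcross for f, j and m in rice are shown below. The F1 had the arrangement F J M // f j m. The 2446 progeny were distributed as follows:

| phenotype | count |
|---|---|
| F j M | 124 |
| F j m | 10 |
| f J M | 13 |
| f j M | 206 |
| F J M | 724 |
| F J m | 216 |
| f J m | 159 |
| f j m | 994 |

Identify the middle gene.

f

The two rarest classes, f J M and F j m, are the double crossovers. Comparing them with the parentals, only the f allele has switched, so f is the middle locus and the order is j – f – m.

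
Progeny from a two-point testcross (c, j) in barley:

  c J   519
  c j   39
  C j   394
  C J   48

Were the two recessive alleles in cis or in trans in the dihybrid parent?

The two most frequent classes are C j (394) and c J (519); these are the parental (non-recombinant) types.
So the F1 carried C j on one chromosome and c J on the other — the recessive alleles are on opposite chromosomes (trans / repulsion).

trans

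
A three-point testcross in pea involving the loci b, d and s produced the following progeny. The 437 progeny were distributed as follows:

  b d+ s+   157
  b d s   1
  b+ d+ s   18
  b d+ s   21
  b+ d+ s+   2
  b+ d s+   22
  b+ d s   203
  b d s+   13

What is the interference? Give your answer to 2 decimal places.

The two most frequent reciprocal classes, b d+ s+ and b+ d s, are the parental types, so the F1 was b d+ s+ / b+ d s.
The two rarest classes, b+ d+ s+ and b d s, are the double crossovers. Comparing them with the parentals, only the b allele has switched, so b is the middle locus and the order is s – b – d.
s–b: (43 + 3)/437 = 0.1053; b–d: (31 + 3)/437 = 0.0778.
Expected DCO frequency = 0.1053 × 0.0778 ≈ 0.00819; observed = 3/437 ≈ 0.00686.
Coefficient of coincidence = 0.00686/0.00819 ≈ 0.84; interference = 1 − 0.84 = 0.16.

0.16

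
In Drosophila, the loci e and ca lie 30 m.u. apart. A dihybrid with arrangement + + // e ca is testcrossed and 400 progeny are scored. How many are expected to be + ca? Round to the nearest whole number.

A map distance of 30 m.u. corresponds to a recombination frequency of 0.300.
The F1 is + + / e ca, so + ca is a recombinant gamete class with expected frequency r/2 = 0.300/2 = 0.1500.
Expected number = 0.1500 × 400 = 60.00 ≈ 60.

60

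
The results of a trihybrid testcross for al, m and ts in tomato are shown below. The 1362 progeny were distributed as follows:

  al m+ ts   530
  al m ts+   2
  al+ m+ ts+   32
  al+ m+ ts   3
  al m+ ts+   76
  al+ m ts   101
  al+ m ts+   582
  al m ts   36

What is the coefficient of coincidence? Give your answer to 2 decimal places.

0.51

The two most frequent reciprocal classes, al+ m ts+ and al m+ ts, are the parental types, so the F1 was al+ m ts+ / al m+ ts.
The two rarest classes, al m ts+ and al+ m+ ts, are the double crossovers. Comparing them with the parentals, only the al allele has switched, so al is the middle locus and the order is m – al – ts.
m–al: (68 + 5)/1362 = 0.0536; al–ts: (177 + 5)/1362 = 0.1336.
Expected DCO frequency = 0.0536 × 0.1336 ≈ 0.00716; observed = 5/1362 ≈ 0.00367.
Coefficient of coincidence = 0.00367/0.00716 ≈ 0.51.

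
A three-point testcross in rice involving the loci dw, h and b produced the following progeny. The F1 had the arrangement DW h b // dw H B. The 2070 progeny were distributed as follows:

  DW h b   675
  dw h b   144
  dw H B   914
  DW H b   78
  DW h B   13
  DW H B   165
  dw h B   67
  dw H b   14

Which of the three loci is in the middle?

b

The two rarest classes, DW h B and dw H b, are the double crossovers. Comparing them with the parentals, only the b allele has switched, so b is the middle locus and the order is dw – b – h.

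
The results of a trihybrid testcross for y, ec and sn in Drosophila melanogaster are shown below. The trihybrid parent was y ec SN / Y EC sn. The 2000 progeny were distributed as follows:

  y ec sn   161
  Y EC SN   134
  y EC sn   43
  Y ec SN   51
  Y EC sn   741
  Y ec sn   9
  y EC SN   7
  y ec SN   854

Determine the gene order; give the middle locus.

The two rarest classes, y EC SN and Y ec sn, are the double crossovers. Comparing them with the parentals, only the ec allele has switched, so ec is the middle locus and the order is sn – ec – y.

ec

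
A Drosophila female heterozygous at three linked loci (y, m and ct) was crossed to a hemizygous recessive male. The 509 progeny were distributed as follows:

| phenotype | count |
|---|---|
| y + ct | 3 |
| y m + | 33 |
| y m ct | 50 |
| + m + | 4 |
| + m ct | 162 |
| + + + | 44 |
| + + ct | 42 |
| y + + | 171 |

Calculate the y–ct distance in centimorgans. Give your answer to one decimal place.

The two most frequent reciprocal classes, y + + and + m ct, are the parental types, so the F1 was y + + / + m ct.
The two rarest classes, y + ct and + m +, are the double crossovers. Comparing them with the parentals, only the ct allele has switched, so ct is the middle locus and the order is y – ct – m.
Crossovers in the y–ct interval produce the single-crossover classes + + + and y m ct (44 + 50 = 94) plus the double crossovers (7).
RF(y–ct) = (94 + 7) / 509 = 101/509 = 0.1984 → 19.8 centimorgans.

19.8 centimorgans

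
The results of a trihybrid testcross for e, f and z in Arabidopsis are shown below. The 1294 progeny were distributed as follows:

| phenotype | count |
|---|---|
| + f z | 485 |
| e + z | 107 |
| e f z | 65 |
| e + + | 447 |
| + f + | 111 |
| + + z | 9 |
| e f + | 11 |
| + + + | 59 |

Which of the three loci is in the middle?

The two most frequent reciprocal classes, + f z and e + +, are the parental types, so the F1 was + f z / e + +.
The two rarest classes, + + z and e f +, are the double crossovers. Comparing them with the parentals, only the f allele has switched, so f is the middle locus and the order is z – f – e.

f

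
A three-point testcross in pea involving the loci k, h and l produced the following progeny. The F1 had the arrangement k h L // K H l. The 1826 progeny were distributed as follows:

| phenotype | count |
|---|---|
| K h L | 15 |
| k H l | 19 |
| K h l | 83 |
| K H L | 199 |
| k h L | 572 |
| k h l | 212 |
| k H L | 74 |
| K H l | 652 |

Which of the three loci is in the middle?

k

The two rarest classes, K h L and k H l, are the double crossovers. Comparing them with the parentals, only the k allele has switched, so k is the middle locus and the order is l – k – h.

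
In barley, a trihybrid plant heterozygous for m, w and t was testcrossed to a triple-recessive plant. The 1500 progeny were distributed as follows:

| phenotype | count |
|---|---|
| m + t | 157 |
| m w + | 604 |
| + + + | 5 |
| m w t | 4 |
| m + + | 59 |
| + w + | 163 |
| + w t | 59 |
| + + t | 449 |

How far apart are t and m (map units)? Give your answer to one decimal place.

The two most frequent reciprocal classes, m w + and + + t, are the parental types, so the F1 was m w + / + + t.
The two rarest classes, m w t and + + +, are the double crossovers. Comparing them with the parentals, only the t allele has switched, so t is the middle locus and the order is m – t – w.
Crossovers in the m–t interval produce the single-crossover classes + w + and m + t (163 + 157 = 320) plus the double crossovers (9).
RF(m–t) = (320 + 9) / 1500 = 329/1500 = 0.2193 → 21.9 map units.

21.9 map units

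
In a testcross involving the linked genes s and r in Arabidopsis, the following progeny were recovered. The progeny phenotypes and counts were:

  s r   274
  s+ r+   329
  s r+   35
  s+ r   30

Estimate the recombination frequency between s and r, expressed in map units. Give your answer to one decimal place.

The two most frequent classes, s+ r+ (329) and s r (274), are the parental types, so the F1 was s+ r+ / s r.
The recombinant classes are s+ r and s r+: 30 + 35 = 65.
Recombination frequency = 65/668 = 0.0973 ≈ 9.7%, i.e. 9.7 map units.

9.7 map units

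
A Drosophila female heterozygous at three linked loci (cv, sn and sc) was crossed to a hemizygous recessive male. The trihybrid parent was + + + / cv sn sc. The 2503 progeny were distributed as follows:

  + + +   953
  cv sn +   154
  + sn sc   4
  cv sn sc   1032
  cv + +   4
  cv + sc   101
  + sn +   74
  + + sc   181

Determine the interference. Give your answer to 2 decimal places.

0.68

The two rarest classes, cv + + and + sn sc, are the double crossovers. Comparing them with the parentals, only the cv allele has switched, so cv is the middle locus and the order is sc – cv – sn.
sc–cv: (335 + 8)/2503 = 0.1370; cv–sn: (175 + 8)/2503 = 0.0731.
Expected DCO frequency = 0.1370 × 0.0731 ≈ 0.01001; observed = 8/2503 ≈ 0.00320.
Coefficient of coincidence = 0.00320/0.01001 ≈ 0.32; interference = 1 − 0.32 = 0.68.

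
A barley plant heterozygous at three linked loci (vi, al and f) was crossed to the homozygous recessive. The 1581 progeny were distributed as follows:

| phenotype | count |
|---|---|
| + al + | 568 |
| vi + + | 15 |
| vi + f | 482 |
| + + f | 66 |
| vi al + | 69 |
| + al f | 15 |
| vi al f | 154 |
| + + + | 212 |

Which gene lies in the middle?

The two most frequent reciprocal classes, vi + f and + al +, are the parental types, so the F1 was vi + f / + al +.
The two rarest classes, vi + + and + al f, are the double crossovers. Comparing them with the parentals, only the f allele has switched, so f is the middle locus and the order is vi – f – al.

f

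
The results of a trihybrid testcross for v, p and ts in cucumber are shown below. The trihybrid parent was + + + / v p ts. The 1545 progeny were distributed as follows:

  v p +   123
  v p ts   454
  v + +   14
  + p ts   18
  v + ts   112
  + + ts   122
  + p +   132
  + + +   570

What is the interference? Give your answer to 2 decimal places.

The two rarest classes, v + + and + p ts, are the double crossovers. Comparing them with the parentals, only the v allele has switched, so v is the middle locus and the order is ts – v – p.
ts–v: (245 + 32)/1545 = 0.1793; v–p: (244 + 32)/1545 = 0.1786.
Expected DCO frequency = 0.1793 × 0.1786 ≈ 0.03202; observed = 32/1545 ≈ 0.02071.
Coefficient of coincidence = 0.02071/0.03202 ≈ 0.65; interference = 1 − 0.65 = 0.35.

0.35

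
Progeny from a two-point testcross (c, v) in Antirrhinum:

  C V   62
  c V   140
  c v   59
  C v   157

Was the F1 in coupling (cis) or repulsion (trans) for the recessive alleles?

trans

The two most frequent classes are C v (157) and c V (140); these are the parental (non-recombinant) types.
So the F1 carried C v on one chromosome and c V on the other — the recessive alleles are on opposite chromosomes (trans / repulsion).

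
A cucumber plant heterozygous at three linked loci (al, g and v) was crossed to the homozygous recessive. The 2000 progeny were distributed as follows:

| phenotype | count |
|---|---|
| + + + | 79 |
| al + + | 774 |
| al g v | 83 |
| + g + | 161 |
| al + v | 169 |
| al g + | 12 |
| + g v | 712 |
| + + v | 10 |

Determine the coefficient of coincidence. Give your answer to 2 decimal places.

The two most frequent reciprocal classes, al + + and + g v, are the parental types, so the F1 was al + + / + g v.
The two rarest classes, al g + and + + v, are the double crossovers. Comparing them with the parentals, only the g allele has switched, so g is the middle locus and the order is v – g – al.
v–g: (330 + 22)/2000 = 0.1760; g–al: (162 + 22)/2000 = 0.0920.
Expected DCO frequency = 0.1760 × 0.0920 ≈ 0.01619; observed = 22/2000 ≈ 0.01100.
Coefficient of coincidence = 0.01100/0.01619 ≈ 0.68.

0.68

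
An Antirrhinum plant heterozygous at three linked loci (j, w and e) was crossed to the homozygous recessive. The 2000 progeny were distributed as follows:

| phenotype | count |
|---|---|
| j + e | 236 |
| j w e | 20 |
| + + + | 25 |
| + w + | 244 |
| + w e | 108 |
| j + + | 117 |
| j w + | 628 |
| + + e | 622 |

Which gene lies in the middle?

e

The two most frequent reciprocal classes, + + e and j w +, are the parental types, so the F1 was + + e / j w +.
The two rarest classes, + + + and j w e, are the double crossovers. Comparing them with the parentals, only the e allele has switched, so e is the middle locus and the order is j – e – w.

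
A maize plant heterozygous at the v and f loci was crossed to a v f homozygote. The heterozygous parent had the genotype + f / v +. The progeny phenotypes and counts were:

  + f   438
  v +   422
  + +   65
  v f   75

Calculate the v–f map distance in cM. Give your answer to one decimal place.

14.0 cM

The recombinant classes are + + and v f: 65 + 75 = 140.
Recombination frequency = 140/1000 = 0.1400 ≈ 14.0%, i.e. 14.0 cM.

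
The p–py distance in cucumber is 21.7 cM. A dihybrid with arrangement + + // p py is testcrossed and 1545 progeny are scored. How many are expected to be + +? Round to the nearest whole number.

605

A map distance of 21.7 cM corresponds to a recombination frequency of 0.217.
The F1 is + + / p py, so + + is a parental gamete class with expected frequency (1 − r)/2 = 0.783/2 = 0.3915.
Expected number = 0.3915 × 1545 = 604.87 ≈ 605.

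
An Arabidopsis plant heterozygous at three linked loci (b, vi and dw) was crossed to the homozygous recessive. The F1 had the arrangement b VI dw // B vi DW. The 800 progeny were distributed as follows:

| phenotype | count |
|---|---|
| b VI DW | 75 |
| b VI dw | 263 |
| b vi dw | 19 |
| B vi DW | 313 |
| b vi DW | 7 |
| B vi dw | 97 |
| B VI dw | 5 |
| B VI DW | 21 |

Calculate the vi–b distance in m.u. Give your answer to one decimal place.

The two rarest classes, B VI dw and b vi DW, are the double crossovers. Comparing them with the parentals, only the b allele has switched, so b is the middle locus and the order is dw – b – vi.
Crossovers in the b–vi interval produce the single-crossover classes b vi dw and B VI DW (19 + 21 = 40) plus the double crossovers (12).
RF(b–vi) = (40 + 12) / 800 = 52/800 = 0.0650 → 6.5 m.u.

6.5 m.u.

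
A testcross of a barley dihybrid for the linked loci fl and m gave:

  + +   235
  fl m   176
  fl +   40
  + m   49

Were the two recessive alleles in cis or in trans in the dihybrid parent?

The two most frequent classes are + + (235) and fl m (176); these are the parental (non-recombinant) types.
So the F1 carried + + on one chromosome and fl m on the other — the recessive alleles are on the same chromosome (cis / coupling).

cis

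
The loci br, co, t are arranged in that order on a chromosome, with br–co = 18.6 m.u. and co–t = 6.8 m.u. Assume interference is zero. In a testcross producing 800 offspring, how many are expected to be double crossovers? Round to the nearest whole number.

Map distances give recombination frequencies of 0.186 and 0.068 for the two intervals.
With no interference, expected double-crossover frequency = 0.186 × 0.068 = 0.01265.
Expected number = 0.01265 × 800 = 10.12 ≈ 10.

10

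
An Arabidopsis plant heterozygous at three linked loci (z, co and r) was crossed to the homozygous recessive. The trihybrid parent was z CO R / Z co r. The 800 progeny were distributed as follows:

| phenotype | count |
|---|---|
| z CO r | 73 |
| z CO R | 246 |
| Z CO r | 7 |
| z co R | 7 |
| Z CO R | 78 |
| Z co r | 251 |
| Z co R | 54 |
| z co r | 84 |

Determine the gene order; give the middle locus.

co

The two rarest classes, z co R and Z CO r, are the double crossovers. Comparing them with the parentals, only the co allele has switched, so co is the middle locus and the order is r – co – z.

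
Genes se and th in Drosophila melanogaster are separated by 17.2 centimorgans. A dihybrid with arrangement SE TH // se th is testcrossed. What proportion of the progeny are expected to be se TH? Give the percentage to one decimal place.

8.6%

A map distance of 17.2 centimorgans corresponds to a recombination frequency of 0.172.
The F1 is SE TH / se th, so se TH is a recombinant gamete class with expected frequency r/2 = 0.172/2 = 0.0860.
That is 0.0860 = 8.6% of the progeny.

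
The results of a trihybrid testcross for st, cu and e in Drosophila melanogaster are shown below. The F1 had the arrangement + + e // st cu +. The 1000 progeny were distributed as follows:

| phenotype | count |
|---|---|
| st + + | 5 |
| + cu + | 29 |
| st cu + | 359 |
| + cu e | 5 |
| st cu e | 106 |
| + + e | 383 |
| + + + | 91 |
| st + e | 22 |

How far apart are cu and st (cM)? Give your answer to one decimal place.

The two rarest classes, + cu e and st + +, are the double crossovers. Comparing them with the parentals, only the cu allele has switched, so cu is the middle locus and the order is st – cu – e.
Crossovers in the st–cu interval produce the single-crossover classes st + e and + cu + (22 + 29 = 51) plus the double crossovers (10).
RF(st–cu) = (51 + 10) / 1000 = 61/1000 = 0.0610 → 6.1 cM.

6.1 cM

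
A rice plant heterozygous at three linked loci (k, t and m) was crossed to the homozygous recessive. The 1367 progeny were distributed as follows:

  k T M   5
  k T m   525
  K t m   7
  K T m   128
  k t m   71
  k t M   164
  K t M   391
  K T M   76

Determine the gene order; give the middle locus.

The two most frequent reciprocal classes, K t M and k T m, are the parental types, so the F1 was K t M / k T m.
The two rarest classes, K t m and k T M, are the double crossovers. Comparing them with the parentals, only the m allele has switched, so m is the middle locus and the order is k – m – t.

m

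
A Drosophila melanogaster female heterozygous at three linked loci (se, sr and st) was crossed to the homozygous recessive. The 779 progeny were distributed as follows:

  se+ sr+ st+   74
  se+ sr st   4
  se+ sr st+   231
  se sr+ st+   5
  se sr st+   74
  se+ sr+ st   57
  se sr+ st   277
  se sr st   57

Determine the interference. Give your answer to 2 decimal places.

The two most frequent reciprocal classes, se+ sr st+ and se sr+ st, are the parental types, so the F1 was se+ sr st+ / se sr+ st.
The two rarest classes, se+ sr st and se sr+ st+, are the double crossovers. Comparing them with the parentals, only the st allele has switched, so st is the middle locus and the order is sr – st – se.
sr–st: (131 + 9)/779 = 0.1797; st–se: (131 + 9)/779 = 0.1797.
Expected DCO frequency = 0.1797 × 0.1797 ≈ 0.03229; observed = 9/779 ≈ 0.01155.
Coefficient of coincidence = 0.01155/0.03229 ≈ 0.36; interference = 1 − 0.36 = 0.64.

0.64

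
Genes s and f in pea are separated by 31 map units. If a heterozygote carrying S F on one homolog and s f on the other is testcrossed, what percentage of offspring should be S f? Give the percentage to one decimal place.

15.5%

A map distance of 31 map units corresponds to a recombination frequency of 0.310.
The F1 is S F / s f, so S f is a recombinant gamete class with expected frequency r/2 = 0.310/2 = 0.1550.
That is 0.1550 = 15.5% of the progeny.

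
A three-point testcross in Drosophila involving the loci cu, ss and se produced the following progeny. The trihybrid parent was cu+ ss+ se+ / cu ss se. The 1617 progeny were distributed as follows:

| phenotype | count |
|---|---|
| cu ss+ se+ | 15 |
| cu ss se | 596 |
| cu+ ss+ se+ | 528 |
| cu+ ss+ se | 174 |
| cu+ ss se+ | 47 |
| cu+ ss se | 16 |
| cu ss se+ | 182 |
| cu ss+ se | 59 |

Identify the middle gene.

cu

The two rarest classes, cu ss+ se+ and cu+ ss se, are the double crossovers. Comparing them with the parentals, only the cu allele has switched, so cu is the middle locus and the order is se – cu – ss.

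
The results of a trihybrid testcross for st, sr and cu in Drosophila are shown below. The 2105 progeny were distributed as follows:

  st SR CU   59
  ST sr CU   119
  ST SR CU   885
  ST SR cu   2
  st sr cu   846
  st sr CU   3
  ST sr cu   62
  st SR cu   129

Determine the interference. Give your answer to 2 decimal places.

The two most frequent reciprocal classes, ST SR CU and st sr cu, are the parental types, so the F1 was ST SR CU / st sr cu.
The two rarest classes, ST SR cu and st sr CU, are the double crossovers. Comparing them with the parentals, only the cu allele has switched, so cu is the middle locus and the order is st – cu – sr.
st–cu: (121 + 5)/2105 = 0.0599; cu–sr: (248 + 5)/2105 = 0.1202.
Expected DCO frequency = 0.0599 × 0.1202 ≈ 0.00720; observed = 5/2105 ≈ 0.00238.
Coefficient of coincidence = 0.00238/0.00720 ≈ 0.33; interference = 1 − 0.33 = 0.67.

0.67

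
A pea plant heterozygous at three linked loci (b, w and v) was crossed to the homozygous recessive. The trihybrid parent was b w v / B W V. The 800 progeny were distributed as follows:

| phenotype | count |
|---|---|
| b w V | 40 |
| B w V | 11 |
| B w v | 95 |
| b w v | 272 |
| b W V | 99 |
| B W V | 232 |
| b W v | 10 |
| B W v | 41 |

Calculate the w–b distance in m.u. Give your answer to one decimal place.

26.9 m.u.

The two rarest classes, b W v and B w V, are the double crossovers. Comparing them with the parentals, only the w allele has switched, so w is the middle locus and the order is b – w – v.
Crossovers in the b–w interval produce the single-crossover classes B w v and b W V (95 + 99 = 194) plus the double crossovers (21).
RF(b–w) = (194 + 21) / 800 = 215/800 = 0.2687 → 26.9 m.u.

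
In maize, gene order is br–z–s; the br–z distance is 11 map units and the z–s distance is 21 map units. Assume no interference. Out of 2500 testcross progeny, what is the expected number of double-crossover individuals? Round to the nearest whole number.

58

Map distances give recombination frequencies of 0.110 and 0.210 for the two intervals.
With no interference, expected double-crossover frequency = 0.110 × 0.210 = 0.02310.
Expected number = 0.02310 × 2500 = 57.75 ≈ 58.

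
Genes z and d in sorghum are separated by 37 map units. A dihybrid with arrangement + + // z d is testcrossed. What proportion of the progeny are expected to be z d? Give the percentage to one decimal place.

31.5%

A map distance of 37 map units corresponds to a recombination frequency of 0.370.
The F1 is + + / z d, so z d is a parental gamete class with expected frequency (1 − r)/2 = 0.630/2 = 0.3150.
That is 0.3150 = 31.5% of the progeny.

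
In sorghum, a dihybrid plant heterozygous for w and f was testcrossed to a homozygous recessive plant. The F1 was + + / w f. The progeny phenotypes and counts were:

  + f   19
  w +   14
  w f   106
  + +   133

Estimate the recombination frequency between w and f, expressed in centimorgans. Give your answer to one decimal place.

12.1 centimorgans

The recombinant classes are + f and w +: 19 + 14 = 33.
Recombination frequency = 33/272 = 0.1213 ≈ 12.1%, i.e. 12.1 centimorgans.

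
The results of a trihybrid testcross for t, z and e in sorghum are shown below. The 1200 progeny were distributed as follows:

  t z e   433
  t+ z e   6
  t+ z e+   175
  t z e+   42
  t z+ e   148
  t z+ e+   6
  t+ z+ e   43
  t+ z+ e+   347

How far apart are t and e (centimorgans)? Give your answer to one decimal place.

8.1 centimorgans

The two most frequent reciprocal classes, t z e and t+ z+ e+, are the parental types, so the F1 was t z e / t+ z+ e+.
The two rarest classes, t+ z e and t z+ e+, are the double crossovers. Comparing them with the parentals, only the t allele has switched, so t is the middle locus and the order is e – t – z.
Crossovers in the e–t interval produce the single-crossover classes t z e+ and t+ z+ e (42 + 43 = 85) plus the double crossovers (12).
RF(e–t) = (85 + 12) / 1200 = 97/1200 = 0.0808 → 8.1 centimorgans.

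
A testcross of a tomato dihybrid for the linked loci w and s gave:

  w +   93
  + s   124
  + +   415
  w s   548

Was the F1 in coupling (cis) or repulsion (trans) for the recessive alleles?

cis

The two most frequent classes are + + (415) and w s (548); these are the parental (non-recombinant) types.
So the F1 carried + + on one chromosome and w s on the other — the recessive alleles are on the same chromosome (cis / coupling).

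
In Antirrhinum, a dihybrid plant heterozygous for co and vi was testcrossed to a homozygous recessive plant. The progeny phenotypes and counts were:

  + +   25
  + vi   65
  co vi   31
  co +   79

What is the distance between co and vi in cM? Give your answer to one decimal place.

The two most frequent classes, + vi (65) and co + (79), are the parental types, so the F1 was + vi / co +.
The recombinant classes are + + and co vi: 25 + 31 = 56.
Recombination frequency = 56/200 = 0.2800 ≈ 28.0%, i.e. 28.0 cM.

28.0 cM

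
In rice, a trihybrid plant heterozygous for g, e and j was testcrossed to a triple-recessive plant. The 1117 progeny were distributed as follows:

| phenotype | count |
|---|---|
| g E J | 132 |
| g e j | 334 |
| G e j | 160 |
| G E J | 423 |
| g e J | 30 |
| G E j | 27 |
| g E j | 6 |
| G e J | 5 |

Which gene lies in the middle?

The two most frequent reciprocal classes, g e j and G E J, are the parental types, so the F1 was g e j / G E J.
The two rarest classes, g E j and G e J, are the double crossovers. Comparing them with the parentals, only the e allele has switched, so e is the middle locus and the order is g – e – j.

e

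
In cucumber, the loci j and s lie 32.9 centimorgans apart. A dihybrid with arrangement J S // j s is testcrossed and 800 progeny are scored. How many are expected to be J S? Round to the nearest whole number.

268

A map distance of 32.9 centimorgans corresponds to a recombination frequency of 0.329.
The F1 is J S / j s, so J S is a parental gamete class with expected frequency (1 − r)/2 = 0.671/2 = 0.3355.
Expected number = 0.3355 × 800 = 268.40 ≈ 268.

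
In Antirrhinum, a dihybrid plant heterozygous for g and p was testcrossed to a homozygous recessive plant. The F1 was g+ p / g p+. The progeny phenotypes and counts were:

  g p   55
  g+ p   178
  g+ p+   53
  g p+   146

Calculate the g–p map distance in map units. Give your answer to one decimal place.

The recombinant classes are g+ p+ and g p: 53 + 55 = 108.
Recombination frequency = 108/432 = 0.2500 ≈ 25.0%, i.e. 25.0 map units.

25.0 map units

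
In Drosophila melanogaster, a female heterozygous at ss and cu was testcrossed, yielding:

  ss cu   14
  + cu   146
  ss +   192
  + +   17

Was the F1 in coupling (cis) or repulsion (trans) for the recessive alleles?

trans

The two most frequent classes are + cu (146) and ss + (192); these are the parental (non-recombinant) types.
So the F1 carried + cu on one chromosome and ss + on the other — the recessive alleles are on opposite chromosomes (trans / repulsion).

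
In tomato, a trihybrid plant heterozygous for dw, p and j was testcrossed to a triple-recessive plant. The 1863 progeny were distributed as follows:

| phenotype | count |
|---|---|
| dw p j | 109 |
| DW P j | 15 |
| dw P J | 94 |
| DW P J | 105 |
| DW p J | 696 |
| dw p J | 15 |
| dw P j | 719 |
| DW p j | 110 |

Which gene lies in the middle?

dw

The two most frequent reciprocal classes, DW p J and dw P j, are the parental types, so the F1 was DW p J / dw P j.
The two rarest classes, dw p J and DW P j, are the double crossovers. Comparing them with the parentals, only the dw allele has switched, so dw is the middle locus and the order is p – dw – j.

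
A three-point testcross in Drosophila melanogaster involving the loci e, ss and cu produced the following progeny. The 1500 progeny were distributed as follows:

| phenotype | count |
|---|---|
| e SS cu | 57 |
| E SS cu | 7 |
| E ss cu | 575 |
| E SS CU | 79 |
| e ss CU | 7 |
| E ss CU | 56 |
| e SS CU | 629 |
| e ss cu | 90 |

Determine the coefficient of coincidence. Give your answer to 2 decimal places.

0.90

The two most frequent reciprocal classes, e SS CU and E ss cu, are the parental types, so the F1 was e SS CU / E ss cu.
The two rarest classes, e ss CU and E SS cu, are the double crossovers. Comparing them with the parentals, only the ss allele has switched, so ss is the middle locus and the order is cu – ss – e.
cu–ss: (113 + 14)/1500 = 0.0847; ss–e: (169 + 14)/1500 = 0.1220.
Expected DCO frequency = 0.0847 × 0.1220 ≈ 0.01033; observed = 14/1500 ≈ 0.00933.
Coefficient of coincidence = 0.00933/0.01033 ≈ 0.90.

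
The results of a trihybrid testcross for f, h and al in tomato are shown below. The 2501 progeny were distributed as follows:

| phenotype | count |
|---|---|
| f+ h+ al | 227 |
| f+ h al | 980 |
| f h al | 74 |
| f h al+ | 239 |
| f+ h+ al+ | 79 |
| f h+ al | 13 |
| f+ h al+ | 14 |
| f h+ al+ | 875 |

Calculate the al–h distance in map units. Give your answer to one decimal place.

The two most frequent reciprocal classes, f h+ al+ and f+ h al, are the parental types, so the F1 was f h+ al+ / f+ h al.
The two rarest classes, f h+ al and f+ h al+, are the double crossovers. Comparing them with the parentals, only the al allele has switched, so al is the middle locus and the order is h – al – f.
Crossovers in the h–al interval produce the single-crossover classes f h al+ and f+ h+ al (239 + 227 = 466) plus the double crossovers (27).
RF(h–al) = (466 + 27) / 2501 = 493/2501 = 0.1971 → 19.7 map units.

19.7 map units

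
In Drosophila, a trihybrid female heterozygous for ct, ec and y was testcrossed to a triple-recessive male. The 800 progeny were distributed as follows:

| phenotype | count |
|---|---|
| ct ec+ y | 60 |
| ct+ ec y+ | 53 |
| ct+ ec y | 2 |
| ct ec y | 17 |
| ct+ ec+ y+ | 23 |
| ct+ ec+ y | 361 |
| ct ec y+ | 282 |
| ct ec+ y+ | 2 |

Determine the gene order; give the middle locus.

ec

The two most frequent reciprocal classes, ct ec y+ and ct+ ec+ y, are the parental types, so the F1 was ct ec y+ / ct+ ec+ y.
The two rarest classes, ct ec+ y+ and ct+ ec y, are the double crossovers. Comparing them with the parentals, only the ec allele has switched, so ec is the middle locus and the order is y – ec – ct.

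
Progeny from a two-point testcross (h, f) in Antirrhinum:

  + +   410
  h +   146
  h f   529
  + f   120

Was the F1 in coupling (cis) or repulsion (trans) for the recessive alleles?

cis

The two most frequent classes are + + (410) and h f (529); these are the parental (non-recombinant) types.
So the F1 carried + + on one chromosome and h f on the other — the recessive alleles are on the same chromosome (cis / coupling).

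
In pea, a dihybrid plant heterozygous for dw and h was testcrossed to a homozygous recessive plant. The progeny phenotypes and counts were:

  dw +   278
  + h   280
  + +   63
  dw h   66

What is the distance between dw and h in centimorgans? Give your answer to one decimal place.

18.8 centimorgans

The two most frequent classes, + h (280) and dw + (278), are the parental types, so the F1 was + h / dw +.
The recombinant classes are + + and dw h: 63 + 66 = 129.
Recombination frequency = 129/687 = 0.1878 ≈ 18.8%, i.e. 18.8 centimorgans.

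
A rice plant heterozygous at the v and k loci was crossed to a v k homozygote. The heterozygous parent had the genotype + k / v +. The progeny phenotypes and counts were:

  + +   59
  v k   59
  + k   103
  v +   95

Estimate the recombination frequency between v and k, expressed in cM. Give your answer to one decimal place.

37.3 cM

The recombinant classes are + + and v k: 59 + 59 = 118.
Recombination frequency = 118/316 = 0.3734 ≈ 37.3%, i.e. 37.3 cM.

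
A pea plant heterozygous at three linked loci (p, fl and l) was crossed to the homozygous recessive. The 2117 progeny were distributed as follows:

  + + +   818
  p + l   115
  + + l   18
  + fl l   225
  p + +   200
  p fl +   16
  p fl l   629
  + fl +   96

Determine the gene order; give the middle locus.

l

The two most frequent reciprocal classes, + + + and p fl l, are the parental types, so the F1 was + + + / p fl l.
The two rarest classes, + + l and p fl +, are the double crossovers. Comparing them with the parentals, only the l allele has switched, so l is the middle locus and the order is p – l – fl.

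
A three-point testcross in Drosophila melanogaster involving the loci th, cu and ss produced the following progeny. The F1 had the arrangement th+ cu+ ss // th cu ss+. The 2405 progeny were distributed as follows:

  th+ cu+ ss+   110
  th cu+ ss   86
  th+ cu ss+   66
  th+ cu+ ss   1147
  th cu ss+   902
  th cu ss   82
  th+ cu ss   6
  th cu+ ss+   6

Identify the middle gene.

cu

The two rarest classes, th+ cu ss and th cu+ ss+, are the double crossovers. Comparing them with the parentals, only the cu allele has switched, so cu is the middle locus and the order is ss – cu – th.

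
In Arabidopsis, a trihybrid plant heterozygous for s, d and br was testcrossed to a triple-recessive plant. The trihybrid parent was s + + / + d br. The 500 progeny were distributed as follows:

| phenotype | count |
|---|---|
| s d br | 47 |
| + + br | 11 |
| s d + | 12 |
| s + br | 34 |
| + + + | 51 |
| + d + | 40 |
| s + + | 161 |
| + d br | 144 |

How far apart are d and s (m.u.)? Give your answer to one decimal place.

24.2 m.u.

The two rarest classes, s d + and + + br, are the double crossovers. Comparing them with the parentals, only the d allele has switched, so d is the middle locus and the order is br – d – s.
Crossovers in the d–s interval produce the single-crossover classes + + + and s d br (51 + 47 = 98) plus the double crossovers (23).
RF(d–s) = (98 + 23) / 500 = 121/500 = 0.2420 → 24.2 m.u.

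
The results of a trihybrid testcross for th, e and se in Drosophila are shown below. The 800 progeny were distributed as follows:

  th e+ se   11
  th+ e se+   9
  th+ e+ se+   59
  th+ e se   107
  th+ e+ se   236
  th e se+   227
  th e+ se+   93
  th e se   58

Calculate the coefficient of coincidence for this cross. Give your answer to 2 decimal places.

The two most frequent reciprocal classes, th e se+ and th+ e+ se, are the parental types, so the F1 was th e se+ / th+ e+ se.
The two rarest classes, th+ e se+ and th e+ se, are the double crossovers. Comparing them with the parentals, only the th allele has switched, so th is the middle locus and the order is e – th – se.
e–th: (200 + 20)/800 = 0.2750; th–se: (117 + 20)/800 = 0.1713.
Expected DCO frequency = 0.2750 × 0.1713 ≈ 0.04711; observed = 20/800 ≈ 0.02500.
Coefficient of coincidence = 0.02500/0.04711 ≈ 0.53.

0.53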